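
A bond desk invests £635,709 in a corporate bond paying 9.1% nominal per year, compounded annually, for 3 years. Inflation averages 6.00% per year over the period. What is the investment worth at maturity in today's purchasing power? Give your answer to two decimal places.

£693,130.51

Nominal value at maturity: £635,709 × (1 + 9.1%)^3 ≈ £825,529.53.
Price-level factor over 3 years: (1 + 6.00%)^3 = 1.191016.
Dividing the nominal maturity value by the price-level factor gives the value in today's money.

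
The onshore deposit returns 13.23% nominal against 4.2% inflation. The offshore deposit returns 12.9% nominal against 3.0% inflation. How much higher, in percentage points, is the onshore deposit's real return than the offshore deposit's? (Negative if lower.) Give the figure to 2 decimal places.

-0.95

The onshore deposit real return: 1.1323/1.042 − 1 = 8.666%.
The offshore deposit real return: 1.129/1.030 − 1 = 9.612%.
Difference: 8.666 − 9.612 = -0.946 pp.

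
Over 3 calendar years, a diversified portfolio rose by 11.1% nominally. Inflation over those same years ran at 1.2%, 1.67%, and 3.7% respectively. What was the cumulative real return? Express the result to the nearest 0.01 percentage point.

4.13%

Cumulative inflation factor: 1.012 × 1.0167 × 1.037 ≈ 1.06697.
Nominal growth factor: 1.11100. Real growth factor = 1.11100 / 1.06697 ≈ 1.04127.
Total real return ≈ 4.1267%.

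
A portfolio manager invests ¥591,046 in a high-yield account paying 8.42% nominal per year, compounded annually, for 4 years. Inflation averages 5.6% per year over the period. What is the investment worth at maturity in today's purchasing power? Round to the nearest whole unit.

Nominal value at maturity: ¥591,046 × (1 + 8.42%)^4 ≈ ¥816,693.
Price-level factor over 4 years: (1 + 5.6%)^4 ≈ 1.2435282985.
The maturity value deflated by that factor is the answer in today's purchasing power.

¥656,755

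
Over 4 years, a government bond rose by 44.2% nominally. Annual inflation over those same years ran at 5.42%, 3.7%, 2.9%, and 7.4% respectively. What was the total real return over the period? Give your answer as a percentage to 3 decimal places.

19.356%

Cumulative inflation factor: 1.0542 × 1.037 × 1.029 × 1.074 ≈ 1.20815.
Nominal growth factor: 1.44200. Real growth factor = 1.44200 / 1.20815 ≈ 1.19356.
Total real return ≈ 19.3559%.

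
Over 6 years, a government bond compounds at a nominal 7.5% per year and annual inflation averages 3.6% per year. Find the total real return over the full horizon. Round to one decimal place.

24.8%

The annual real rate is (1+7.5%)/(1+3.6%) − 1 = 3.7645%.
Compounded over 6 years: (1 + 0.037645)^6 − 1 ≈ 0.24822.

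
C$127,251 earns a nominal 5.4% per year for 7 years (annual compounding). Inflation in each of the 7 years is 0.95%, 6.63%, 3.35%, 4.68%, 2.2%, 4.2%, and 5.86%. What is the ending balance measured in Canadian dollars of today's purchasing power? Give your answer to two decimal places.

Nominal value at maturity: C$127,251 × (1 + 5.4%)^7 ≈ C$183,884.65.
Price-level factor over 7 years: 1.0095 × 1.0663 × 1.0335 × 1.0468 × 1.022 × 1.042 × 1.0586 ≈ 1.3128358628.
The maturity value deflated by that factor is the answer in today's purchasing power.

C$140,066.75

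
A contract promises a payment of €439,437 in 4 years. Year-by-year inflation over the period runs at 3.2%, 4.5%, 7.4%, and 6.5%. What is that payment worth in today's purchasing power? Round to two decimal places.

Price-level factor over 4 years: 1.032 × 1.045 × 1.074 × 1.065 = 1.2335304564.
Purchasing power today: €439,437 divided by that factor.

€356,243.33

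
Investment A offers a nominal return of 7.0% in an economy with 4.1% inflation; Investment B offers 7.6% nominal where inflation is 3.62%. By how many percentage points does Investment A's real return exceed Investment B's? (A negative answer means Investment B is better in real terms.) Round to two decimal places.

Investment A real return: 1.070/1.041 − 1 = 2.786%.
Investment B real return: 1.076/1.0362 − 1 = 3.841%.
Difference: 2.786 − 3.841 = -1.055 pp.

-1.06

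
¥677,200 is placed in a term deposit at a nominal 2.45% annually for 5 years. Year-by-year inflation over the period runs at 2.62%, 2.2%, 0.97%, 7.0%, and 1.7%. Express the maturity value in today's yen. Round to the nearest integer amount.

Nominal value at maturity: ¥677,200 × (1 + 2.45%)^5 ≈ ¥764,323.
Price-level factor over 5 years: 1.0262 × 1.022 × 1.0097 × 1.070 × 1.017 ≈ 1.1523382902.
Dividing the nominal maturity value by the price-level factor gives the value in today's money.

¥663,280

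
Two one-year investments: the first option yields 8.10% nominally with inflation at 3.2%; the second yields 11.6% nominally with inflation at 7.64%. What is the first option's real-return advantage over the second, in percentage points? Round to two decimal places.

The first option real return: 1.0810/1.032 − 1 = 4.748%.
The second real return: 1.116/1.0764 − 1 = 3.679%.
Difference: 4.748 − 3.679 = 1.069 pp.

1.07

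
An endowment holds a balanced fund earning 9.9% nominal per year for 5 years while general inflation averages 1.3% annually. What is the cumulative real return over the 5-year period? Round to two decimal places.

The annual real rate is (1+9.9%)/(1+1.3%) − 1 = 8.4896%.
Compounded over 5 years: (1 + 0.084896)^5 − 1 ≈ 0.50294.

50.29%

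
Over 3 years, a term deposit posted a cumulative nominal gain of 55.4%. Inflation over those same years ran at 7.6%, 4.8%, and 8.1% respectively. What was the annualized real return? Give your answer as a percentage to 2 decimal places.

Cumulative inflation factor: 1.076 × 1.048 × 1.081 ≈ 1.21899.
Nominal growth factor: 1.55400. Real growth factor = 1.55400 / 1.21899 ≈ 1.27483.
Annualized: 1.27483^(1/3) − 1 ≈ 0.08430.

8.43%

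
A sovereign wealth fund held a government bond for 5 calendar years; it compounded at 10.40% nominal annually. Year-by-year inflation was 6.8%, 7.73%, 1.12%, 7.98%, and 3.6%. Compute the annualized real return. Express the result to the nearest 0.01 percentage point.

Cumulative inflation factor: 1.068 × 1.0773 × 1.0112 × 1.0798 × 1.036 ≈ 1.30151.
Nominal growth factor: 1.64001. Real growth factor = 1.64001 / 1.30151 ≈ 1.26008.
Annualized: 1.26008^(1/5) − 1 ≈ 0.04732.

4.73%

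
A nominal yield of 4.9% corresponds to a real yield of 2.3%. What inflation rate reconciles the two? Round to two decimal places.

From (1+r_nom) = (1+r_real)(1+π), we get 1+π = (1 + 4.9%)/(1 + 2.3%) = 1.049/1.023 ≈ 1.02542.
So π ≈ 2.5415%.

2.54%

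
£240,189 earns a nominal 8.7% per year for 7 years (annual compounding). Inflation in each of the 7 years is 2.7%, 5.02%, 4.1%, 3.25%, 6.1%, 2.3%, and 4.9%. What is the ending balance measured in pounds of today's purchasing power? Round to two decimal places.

Nominal value at maturity: £240,189 × (1 + 8.7%)^7 ≈ £430,685.17.
Price-level factor over 7 years: 1.027 × 1.0502 × 1.041 × 1.0325 × 1.061 × 1.023 × 1.049 ≈ 1.3199265151.
Dividing the nominal maturity value by the price-level factor gives the value in today's money.

£326,294.81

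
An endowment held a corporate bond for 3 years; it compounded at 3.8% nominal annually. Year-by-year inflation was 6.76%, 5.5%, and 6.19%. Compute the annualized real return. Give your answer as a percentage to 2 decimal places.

-2.21%

Cumulative inflation factor: 1.0676 × 1.055 × 1.0619 ≈ 1.19604.
Nominal growth factor: 1.11839. Real growth factor = 1.11839 / 1.19604 ≈ 0.93508.
Annualized: 0.93508^(1/3) − 1 ≈ -0.02213.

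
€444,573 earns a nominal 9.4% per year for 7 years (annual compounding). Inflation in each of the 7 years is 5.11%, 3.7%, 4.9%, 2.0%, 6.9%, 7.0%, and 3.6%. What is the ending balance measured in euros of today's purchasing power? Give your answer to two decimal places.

Nominal value at maturity: €444,573 × (1 + 9.4%)^7 ≈ €833,804.70.
Price-level factor over 7 years: 1.0511 × 1.037 × 1.049 × 1.020 × 1.069 × 1.070 × 1.036 ≈ 1.3820370655.
Dividing the nominal maturity value by the price-level factor gives the value in today's money.

€603,315.73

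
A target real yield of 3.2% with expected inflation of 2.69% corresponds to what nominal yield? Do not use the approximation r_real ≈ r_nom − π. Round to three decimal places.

5.976%

By the Fisher equation, 1 + r_nom = (1 + 3.2%)(1 + 2.69%) = 1.032 × 1.0269 = 1.0597608.
So r_nom = 5.97608%.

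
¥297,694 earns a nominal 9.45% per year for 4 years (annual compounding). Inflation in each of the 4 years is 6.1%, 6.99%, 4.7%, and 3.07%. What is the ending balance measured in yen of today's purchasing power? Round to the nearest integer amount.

Nominal value at maturity: ¥297,694 × (1 + 9.45%)^4 ≈ ¥427,202.
Price-level factor over 4 years: 1.061 × 1.0699 × 1.047 × 1.0307 ≈ 1.2250040630.
The maturity value deflated by that factor is the answer in today's purchasing power.

¥348,735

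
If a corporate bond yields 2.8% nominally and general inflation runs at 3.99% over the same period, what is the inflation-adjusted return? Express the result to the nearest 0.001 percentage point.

-1.144%

Real return via the Fisher equation: (1 + 2.8%)/(1 + 3.99%) − 1 = 1.028/1.0399 − 1 ≈ -0.01144.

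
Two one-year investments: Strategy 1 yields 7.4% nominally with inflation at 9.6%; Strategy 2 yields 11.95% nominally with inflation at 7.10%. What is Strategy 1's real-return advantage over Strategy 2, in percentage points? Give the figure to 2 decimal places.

Strategy 1 real return: 1.074/1.096 − 1 = -2.007%.
Strategy 2 real return: 1.1195/1.0710 − 1 = 4.528%.
Difference: -2.007 − 4.528 = -6.535 pp.

-6.54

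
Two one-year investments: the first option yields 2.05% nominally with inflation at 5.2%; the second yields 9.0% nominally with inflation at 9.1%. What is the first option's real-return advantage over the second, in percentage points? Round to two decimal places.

-2.90

The first option real return: 1.0205/1.052 − 1 = -2.994%.
The second real return: 1.090/1.091 − 1 = -0.092%.
Difference: -2.994 − (-0.092) = -2.902 pp.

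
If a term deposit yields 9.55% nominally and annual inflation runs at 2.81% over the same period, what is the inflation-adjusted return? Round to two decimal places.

6.56%

Real return via the Fisher equation: (1 + 9.55%)/(1 + 2.81%) − 1 = 1.0955/1.0281 − 1 ≈ 0.06556.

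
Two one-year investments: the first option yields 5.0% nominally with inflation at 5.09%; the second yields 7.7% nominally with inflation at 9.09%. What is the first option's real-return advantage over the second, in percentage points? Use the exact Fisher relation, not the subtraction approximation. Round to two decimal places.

The first option real return: 1.050/1.0509 − 1 = -0.086%.
The second real return: 1.077/1.0909 − 1 = -1.274%.
Difference: -0.086 − (-1.274) = 1.188 pp.

1.19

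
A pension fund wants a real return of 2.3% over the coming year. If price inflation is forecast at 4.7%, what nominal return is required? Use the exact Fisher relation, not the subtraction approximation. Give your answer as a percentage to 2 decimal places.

By the Fisher equation, 1 + r_nom = (1 + 2.3%)(1 + 4.7%) = 1.023 × 1.047 = 1.071081.
So r_nom = 7.1081%.

7.11%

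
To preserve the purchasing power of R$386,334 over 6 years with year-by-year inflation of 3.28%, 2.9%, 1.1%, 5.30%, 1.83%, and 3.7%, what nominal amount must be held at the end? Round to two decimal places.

Cumulative price-level factor: 1.0328 × 1.029 × 1.011 × 1.0530 × 1.0183 × 1.037 ≈ 1.1947186162.
Multiplying R$386,334 by the price-level factor gives the future nominal sum.

R$461,560.42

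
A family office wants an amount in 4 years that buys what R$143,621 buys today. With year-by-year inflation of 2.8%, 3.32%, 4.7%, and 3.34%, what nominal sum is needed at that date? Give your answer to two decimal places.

Cumulative price-level factor: 1.028 × 1.0332 × 1.047 × 1.0334 ≈ 1.1491921509.
The nominal amount required is R$143,621 scaled up by that factor.

R$165,048.13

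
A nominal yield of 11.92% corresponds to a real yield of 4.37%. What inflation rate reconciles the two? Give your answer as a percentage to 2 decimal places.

From (1+r_nom) = (1+r_real)(1+π), we get 1+π = (1 + 11.92%)/(1 + 4.37%) = 1.1192/1.0437 ≈ 1.07234.
So π ≈ 7.2339%.

7.23%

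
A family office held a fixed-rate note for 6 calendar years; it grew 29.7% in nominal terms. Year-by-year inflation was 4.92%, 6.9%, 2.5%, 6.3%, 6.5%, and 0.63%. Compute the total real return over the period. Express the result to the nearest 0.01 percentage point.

Cumulative inflation factor: 1.0492 × 1.069 × 1.025 × 1.063 × 1.065 × 1.0063 ≈ 1.30970.
Nominal growth factor: 1.29700. Real growth factor = 1.29700 / 1.30970 ≈ 0.99031.
Total real return ≈ -0.9693%.

-0.97%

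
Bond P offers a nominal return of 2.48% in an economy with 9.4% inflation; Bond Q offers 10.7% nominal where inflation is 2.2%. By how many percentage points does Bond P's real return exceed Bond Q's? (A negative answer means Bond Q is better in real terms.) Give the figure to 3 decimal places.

-14.642

Bond P real return: 1.0248/1.094 − 1 = -6.3254%.
Bond Q real return: 1.107/1.022 − 1 = 8.3170%.
Difference: -6.3254 − 8.3170 = -14.6424 pp.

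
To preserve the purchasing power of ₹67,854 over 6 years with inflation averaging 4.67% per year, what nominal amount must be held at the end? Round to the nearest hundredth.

Cumulative price-level factor: (1+4.67%)^6 ≈ 1.3150229886.
Multiplying ₹67,854 by the price-level factor gives the future nominal sum.

₹89,229.57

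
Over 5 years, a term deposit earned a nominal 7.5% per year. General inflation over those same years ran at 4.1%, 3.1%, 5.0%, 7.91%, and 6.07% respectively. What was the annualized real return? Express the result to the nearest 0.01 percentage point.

Cumulative inflation factor: 1.041 × 1.031 × 1.050 × 1.0791 × 1.0607 ≈ 1.28989.
Nominal growth factor: 1.43563. Real growth factor = 1.43563 / 1.28989 ≈ 1.11299.
Annualized: 1.11299^(1/5) − 1 ≈ 0.02164.

2.16%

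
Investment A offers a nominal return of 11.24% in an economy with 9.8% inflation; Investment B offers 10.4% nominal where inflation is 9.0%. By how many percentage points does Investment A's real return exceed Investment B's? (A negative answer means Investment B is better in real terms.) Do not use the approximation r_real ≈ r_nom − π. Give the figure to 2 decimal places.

Investment A real return: 1.1124/1.098 − 1 = 1.311%.
Investment B real return: 1.104/1.090 − 1 = 1.284%.
Difference: 1.311 − 1.284 = 0.027 pp.

0.03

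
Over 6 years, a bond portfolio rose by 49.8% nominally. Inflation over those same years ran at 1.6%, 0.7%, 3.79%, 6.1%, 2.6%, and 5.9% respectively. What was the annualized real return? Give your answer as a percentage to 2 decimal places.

3.42%

Cumulative inflation factor: 1.016 × 1.007 × 1.0379 × 1.061 × 1.026 × 1.059 ≈ 1.22416.
Nominal growth factor: 1.49800. Real growth factor = 1.49800 / 1.22416 ≈ 1.22370.
Annualized: 1.22370^(1/6) − 1 ≈ 0.03422.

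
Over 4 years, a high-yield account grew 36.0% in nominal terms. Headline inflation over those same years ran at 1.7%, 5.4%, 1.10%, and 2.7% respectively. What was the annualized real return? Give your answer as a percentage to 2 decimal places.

Cumulative inflation factor: 1.017 × 1.054 × 1.0110 × 1.027 ≈ 1.11297.
Nominal growth factor: 1.36000. Real growth factor = 1.36000 / 1.11297 ≈ 1.22196.
Annualized: 1.22196^(1/4) − 1 ≈ 0.05139.

5.14%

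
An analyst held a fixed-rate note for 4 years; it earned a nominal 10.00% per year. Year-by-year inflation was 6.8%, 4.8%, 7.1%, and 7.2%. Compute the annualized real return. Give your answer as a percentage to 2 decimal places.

3.32%

Cumulative inflation factor: 1.068 × 1.048 × 1.071 × 1.072 ≈ 1.28504.
Nominal growth factor: 1.46410. Real growth factor = 1.46410 / 1.28504 ≈ 1.13934.
Annualized: 1.13934^(1/4) − 1 ≈ 0.03315.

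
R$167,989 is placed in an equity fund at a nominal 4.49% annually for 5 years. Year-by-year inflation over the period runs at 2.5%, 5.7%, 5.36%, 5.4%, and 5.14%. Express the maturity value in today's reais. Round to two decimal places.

R$165,413.63

Nominal value at maturity: R$167,989 × (1 + 4.49%)^5 ≈ R$209,244.71.
Price-level factor over 5 years: 1.025 × 1.057 × 1.0536 × 1.054 × 1.0514 ≈ 1.2649786574.
Dividing the nominal maturity value by the price-level factor gives the value in today's money.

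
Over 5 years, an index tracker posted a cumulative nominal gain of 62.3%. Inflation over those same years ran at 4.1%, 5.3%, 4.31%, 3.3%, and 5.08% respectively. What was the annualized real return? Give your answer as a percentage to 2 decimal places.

5.51%

Cumulative inflation factor: 1.041 × 1.053 × 1.0431 × 1.033 × 1.0508 ≈ 1.24115.
Nominal growth factor: 1.62300. Real growth factor = 1.62300 / 1.24115 ≈ 1.30765.
Annualized: 1.30765^(1/5) − 1 ≈ 0.05511.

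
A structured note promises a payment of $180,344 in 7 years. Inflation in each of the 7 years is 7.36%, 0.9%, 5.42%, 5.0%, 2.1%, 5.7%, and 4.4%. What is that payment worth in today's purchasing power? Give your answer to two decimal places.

$133,491.77

Price-level factor over 7 years: 1.0736 × 1.009 × 1.0542 × 1.050 × 1.021 × 1.057 × 1.044 ≈ 1.3509746754.
Purchasing power today: $180,344 divided by that factor.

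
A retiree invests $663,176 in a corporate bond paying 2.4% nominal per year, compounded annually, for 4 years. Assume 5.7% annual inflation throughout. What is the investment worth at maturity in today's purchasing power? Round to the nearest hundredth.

$584,155.78

Nominal value at maturity: $663,176 × (1 + 2.4%)^4 ≈ $729,169.72.
Price-level factor over 4 years: (1 + 5.7%)^4 ≈ 1.2482453280.
The maturity value deflated by that factor is the answer in today's purchasing power.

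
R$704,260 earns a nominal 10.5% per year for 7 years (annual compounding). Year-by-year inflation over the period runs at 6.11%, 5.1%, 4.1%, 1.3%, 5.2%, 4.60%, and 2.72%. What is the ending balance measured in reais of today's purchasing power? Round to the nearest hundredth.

R$1,065,730.34

Nominal value at maturity: R$704,260 × (1 + 10.5%)^7 ≈ R$1,416,670.89.
Price-level factor over 7 years: 1.0611 × 1.051 × 1.041 × 1.013 × 1.052 × 1.0460 × 1.0272 ≈ 1.3292958243.
Dividing the nominal maturity value by the price-level factor gives the value in today's money.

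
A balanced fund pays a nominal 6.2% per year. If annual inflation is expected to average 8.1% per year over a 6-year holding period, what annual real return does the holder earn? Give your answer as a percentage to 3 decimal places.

-1.758%

With constant rates the annual real return is the same each year: (1+6.2%)/(1+8.1%) − 1 = -0.01758.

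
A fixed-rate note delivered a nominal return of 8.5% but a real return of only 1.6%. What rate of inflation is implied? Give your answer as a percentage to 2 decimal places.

6.79%

From (1+r_nom) = (1+r_real)(1+π), we get 1+π = (1 + 8.5%)/(1 + 1.6%) = 1.085/1.016 ≈ 1.06791.
So π ≈ 6.7913%.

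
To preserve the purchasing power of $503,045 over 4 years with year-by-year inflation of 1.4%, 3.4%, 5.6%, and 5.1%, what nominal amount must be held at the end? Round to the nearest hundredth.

Cumulative price-level factor: 1.014 × 1.034 × 1.056 × 1.051 ≈ 1.1636573795.
The nominal amount required is $503,045 scaled up by that factor.

$585,372.03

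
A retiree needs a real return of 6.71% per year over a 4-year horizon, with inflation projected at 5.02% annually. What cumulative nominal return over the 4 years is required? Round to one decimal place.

Required annual nominal rate: (1+6.71%)(1+5.02%) − 1 = 12.066842%.
Cumulative over 4 years: (1 + 0.12066842)^4 − 1 ≈ 0.57728.

57.7%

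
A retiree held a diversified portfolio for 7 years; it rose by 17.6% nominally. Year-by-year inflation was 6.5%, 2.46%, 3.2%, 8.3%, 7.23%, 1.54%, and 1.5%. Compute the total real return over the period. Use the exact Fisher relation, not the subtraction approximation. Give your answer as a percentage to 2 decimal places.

Cumulative inflation factor: 1.065 × 1.0246 × 1.032 × 1.083 × 1.0723 × 1.0154 × 1.015 ≈ 1.34782.
Nominal growth factor: 1.17600. Real growth factor = 1.17600 / 1.34782 ≈ 0.87252.
Total real return ≈ -12.7479%.

-12.75%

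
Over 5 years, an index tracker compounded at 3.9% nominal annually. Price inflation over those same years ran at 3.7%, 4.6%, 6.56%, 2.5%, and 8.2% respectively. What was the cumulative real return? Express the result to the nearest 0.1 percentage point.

Cumulative inflation factor: 1.037 × 1.046 × 1.0656 × 1.025 × 1.082 ≈ 1.28190.
Nominal growth factor: 1.21081. Real growth factor = 1.21081 / 1.28190 ≈ 0.94454.
Total real return ≈ -5.5457%.

-5.5%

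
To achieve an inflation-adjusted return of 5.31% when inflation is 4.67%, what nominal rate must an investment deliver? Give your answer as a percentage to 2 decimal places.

By the Fisher equation, 1 + r_nom = (1 + 5.31%)(1 + 4.67%) = 1.0531 × 1.0467 = 1.10227977.
So r_nom = 10.227977%.

10.23%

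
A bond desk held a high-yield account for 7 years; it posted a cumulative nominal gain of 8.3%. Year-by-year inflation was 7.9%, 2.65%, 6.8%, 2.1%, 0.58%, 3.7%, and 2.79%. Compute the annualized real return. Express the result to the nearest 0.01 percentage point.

-2.52%

Cumulative inflation factor: 1.079 × 1.0265 × 1.068 × 1.021 × 1.0058 × 1.037 × 1.0279 ≈ 1.29485.
Nominal growth factor: 1.08300. Real growth factor = 1.08300 / 1.29485 ≈ 0.83639.
Annualized: 0.83639^(1/7) − 1 ≈ -0.02520.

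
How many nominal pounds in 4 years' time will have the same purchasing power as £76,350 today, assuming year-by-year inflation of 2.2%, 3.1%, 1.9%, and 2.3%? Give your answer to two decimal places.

£83,862.62

Cumulative price-level factor: 1.022 × 1.031 × 1.019 × 1.023 ≈ 1.0983971030.
Multiplying £76,350 by the price-level factor gives the future nominal sum.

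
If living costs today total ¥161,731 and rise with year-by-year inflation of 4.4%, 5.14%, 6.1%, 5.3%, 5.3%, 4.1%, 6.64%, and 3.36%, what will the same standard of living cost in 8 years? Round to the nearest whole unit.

¥239,639

Cumulative price-level factor: 1.044 × 1.0514 × 1.061 × 1.053 × 1.053 × 1.041 × 1.0664 × 1.0336 ≈ 1.4817125665.
The nominal amount required is ¥161,731 scaled up by that factor.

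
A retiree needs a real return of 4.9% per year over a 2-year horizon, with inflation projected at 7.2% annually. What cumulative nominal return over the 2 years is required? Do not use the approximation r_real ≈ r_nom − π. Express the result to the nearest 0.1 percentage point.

26.5%

Required annual nominal rate: (1+4.9%)(1+7.2%) − 1 = 12.4528%.
Cumulative over 2 years: (1 + 0.124528)^2 − 1 ≈ 0.26456.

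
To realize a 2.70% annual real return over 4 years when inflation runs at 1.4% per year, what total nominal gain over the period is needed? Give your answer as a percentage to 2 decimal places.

Required annual nominal rate: (1+2.70%)(1+1.4%) − 1 = 4.1378%.
Cumulative over 4 years: (1 + 0.041378)^4 − 1 ≈ 0.17607.

17.61%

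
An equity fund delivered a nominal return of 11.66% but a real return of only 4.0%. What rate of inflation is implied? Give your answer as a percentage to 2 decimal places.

From (1+r_nom) = (1+r_real)(1+π), we get 1+π = (1 + 11.66%)/(1 + 4.0%) = 1.1166/1.040 ≈ 1.07365.
So π ≈ 7.3654%.

7.37%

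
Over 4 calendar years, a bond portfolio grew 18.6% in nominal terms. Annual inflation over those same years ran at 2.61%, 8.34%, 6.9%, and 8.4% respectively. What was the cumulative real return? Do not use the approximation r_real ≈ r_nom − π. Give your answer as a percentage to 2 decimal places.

-7.93%

Cumulative inflation factor: 1.0261 × 1.0834 × 1.069 × 1.084 ≈ 1.28821.
Nominal growth factor: 1.18600. Real growth factor = 1.18600 / 1.28821 ≈ 0.92066.
Total real return ≈ -7.9340%.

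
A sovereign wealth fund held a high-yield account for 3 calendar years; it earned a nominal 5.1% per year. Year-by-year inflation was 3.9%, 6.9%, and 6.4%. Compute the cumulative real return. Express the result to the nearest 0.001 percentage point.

-1.763%

Cumulative inflation factor: 1.039 × 1.069 × 1.064 ≈ 1.18178.
Nominal growth factor: 1.16094. Real growth factor = 1.16094 / 1.18178 ≈ 0.98237.
Total real return ≈ -1.7634%.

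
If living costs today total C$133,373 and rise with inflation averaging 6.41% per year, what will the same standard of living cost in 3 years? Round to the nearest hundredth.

C$160,699.77

Cumulative price-level factor: (1+6.41%)^3 ≈ 1.2048898047.
Multiplying C$133,373 by the price-level factor gives the future nominal sum.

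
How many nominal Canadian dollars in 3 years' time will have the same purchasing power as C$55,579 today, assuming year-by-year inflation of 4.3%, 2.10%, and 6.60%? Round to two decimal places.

C$63,092.54

Cumulative price-level factor: 1.043 × 1.0210 × 1.0660 = 1.135186598.
The nominal amount required is C$55,579 scaled up by that factor.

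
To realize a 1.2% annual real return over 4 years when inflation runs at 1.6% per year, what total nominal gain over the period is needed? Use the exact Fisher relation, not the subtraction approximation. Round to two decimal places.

11.76%

Required annual nominal rate: (1+1.2%)(1+1.6%) − 1 = 2.8192%.
Cumulative over 4 years: (1 + 0.028192)^4 − 1 ≈ 0.11763.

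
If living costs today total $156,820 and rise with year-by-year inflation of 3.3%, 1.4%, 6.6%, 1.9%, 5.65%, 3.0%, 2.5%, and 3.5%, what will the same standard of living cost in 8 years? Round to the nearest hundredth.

Cumulative price-level factor: 1.033 × 1.014 × 1.066 × 1.019 × 1.0565 × 1.030 × 1.025 × 1.035 ≈ 1.3135318459.
Multiplying $156,820 by the price-level factor gives the future nominal sum.

$205,988.06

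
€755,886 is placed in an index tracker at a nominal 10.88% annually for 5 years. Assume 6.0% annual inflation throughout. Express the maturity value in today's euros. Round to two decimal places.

€946,657.90

Nominal value at maturity: €755,886 × (1 + 10.88%)^5 ≈ €1,266,841.81.
Price-level factor over 5 years: (1 + 6.0%)^5 = 1.3382255776.
Dividing the nominal maturity value by the price-level factor gives the value in today's money.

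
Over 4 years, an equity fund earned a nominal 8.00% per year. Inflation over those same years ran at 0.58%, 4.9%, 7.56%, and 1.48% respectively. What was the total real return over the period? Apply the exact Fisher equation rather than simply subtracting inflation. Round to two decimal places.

18.13%

Cumulative inflation factor: 1.0058 × 1.049 × 1.0756 × 1.0148 ≈ 1.15164.
Nominal growth factor: 1.36049. Real growth factor = 1.36049 / 1.15164 ≈ 1.18134.
Total real return ≈ 18.1345%.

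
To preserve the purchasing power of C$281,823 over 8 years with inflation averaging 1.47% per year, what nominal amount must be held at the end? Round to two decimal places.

Cumulative price-level factor: (1+1.47%)^8 ≈ 1.1238317127.
The nominal amount required is C$281,823 scaled up by that factor.

C$316,721.62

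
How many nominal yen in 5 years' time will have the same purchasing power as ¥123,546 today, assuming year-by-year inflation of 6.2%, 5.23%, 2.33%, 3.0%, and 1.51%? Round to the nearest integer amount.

Cumulative price-level factor: 1.062 × 1.0523 × 1.0233 × 1.030 × 1.0151 ≈ 1.1956749035.
The nominal amount required is ¥123,546 scaled up by that factor.

¥147,721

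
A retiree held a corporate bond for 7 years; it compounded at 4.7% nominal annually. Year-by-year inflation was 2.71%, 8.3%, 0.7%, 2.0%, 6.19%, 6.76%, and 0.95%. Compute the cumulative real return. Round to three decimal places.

Cumulative inflation factor: 1.0271 × 1.083 × 1.007 × 1.020 × 1.0619 × 1.0676 × 1.0095 ≈ 1.30758.
Nominal growth factor: 1.37920. Real growth factor = 1.37920 / 1.30758 ≈ 1.05477.
Total real return ≈ 5.4769%.

5.477%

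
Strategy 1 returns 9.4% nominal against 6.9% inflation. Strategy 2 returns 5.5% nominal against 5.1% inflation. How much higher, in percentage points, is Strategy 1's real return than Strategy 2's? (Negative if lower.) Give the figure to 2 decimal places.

1.96

Strategy 1 real return: 1.094/1.069 − 1 = 2.339%.
Strategy 2 real return: 1.055/1.051 − 1 = 0.381%.
Difference: 2.339 − 0.381 = 1.958 pp.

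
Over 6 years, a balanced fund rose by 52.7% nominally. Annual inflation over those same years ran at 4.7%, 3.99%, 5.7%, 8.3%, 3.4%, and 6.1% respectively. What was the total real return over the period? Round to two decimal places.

Cumulative inflation factor: 1.047 × 1.0399 × 1.057 × 1.083 × 1.034 × 1.061 ≈ 1.36734.
Nominal growth factor: 1.52700. Real growth factor = 1.52700 / 1.36734 ≈ 1.11676.
Total real return ≈ 11.6764%.

11.68%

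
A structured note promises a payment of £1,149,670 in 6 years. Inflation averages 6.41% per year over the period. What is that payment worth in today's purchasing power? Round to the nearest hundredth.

£791,914.95

Price-level factor over 6 years: (1 + 6.41%)^6 ≈ 1.4517594415.
Purchasing power today: £1,149,670 divided by that factor.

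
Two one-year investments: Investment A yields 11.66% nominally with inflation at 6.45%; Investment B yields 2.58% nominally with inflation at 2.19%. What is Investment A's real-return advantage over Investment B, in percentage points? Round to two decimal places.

Investment A real return: 1.1166/1.0645 − 1 = 4.894%.
Investment B real return: 1.0258/1.0219 − 1 = 0.382%.
Difference: 4.894 − 0.382 = 4.512 pp.

4.51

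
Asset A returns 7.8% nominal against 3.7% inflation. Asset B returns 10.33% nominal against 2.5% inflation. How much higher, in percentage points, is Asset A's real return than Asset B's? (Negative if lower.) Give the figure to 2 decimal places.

Asset A real return: 1.078/1.037 − 1 = 3.954%.
Asset B real return: 1.1033/1.025 − 1 = 7.639%.
Difference: 3.954 − 7.639 = -3.685 pp.

-3.69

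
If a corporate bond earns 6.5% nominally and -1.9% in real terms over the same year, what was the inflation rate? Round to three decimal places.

8.563%

From (1+r_nom) = (1+r_real)(1+π), we get 1+π = (1 + 6.5%)/(1 − 1.9%) = 1.065/0.981 ≈ 1.08563.
So π ≈ 8.5627%.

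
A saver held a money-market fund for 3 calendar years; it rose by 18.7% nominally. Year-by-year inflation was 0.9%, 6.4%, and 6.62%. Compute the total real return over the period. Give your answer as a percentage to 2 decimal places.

3.70%

Cumulative inflation factor: 1.009 × 1.064 × 1.0662 ≈ 1.14465.
Nominal growth factor: 1.18700. Real growth factor = 1.18700 / 1.14465 ≈ 1.03700.
Total real return ≈ 3.7001%.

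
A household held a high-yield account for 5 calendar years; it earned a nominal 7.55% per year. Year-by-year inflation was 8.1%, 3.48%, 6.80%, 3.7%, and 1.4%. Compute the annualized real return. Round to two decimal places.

2.75%

Cumulative inflation factor: 1.081 × 1.0348 × 1.0680 × 1.037 × 1.014 ≈ 1.25623.
Nominal growth factor: 1.43897. Real growth factor = 1.43897 / 1.25623 ≈ 1.14547.
Annualized: 1.14547^(1/5) − 1 ≈ 0.02753.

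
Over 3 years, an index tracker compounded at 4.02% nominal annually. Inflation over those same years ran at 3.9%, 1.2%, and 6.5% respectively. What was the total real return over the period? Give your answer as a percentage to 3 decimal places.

0.509%

Cumulative inflation factor: 1.039 × 1.012 × 1.065 ≈ 1.11981.
Nominal growth factor: 1.12551. Real growth factor = 1.12551 / 1.11981 ≈ 1.00509.
Total real return ≈ 0.5090%.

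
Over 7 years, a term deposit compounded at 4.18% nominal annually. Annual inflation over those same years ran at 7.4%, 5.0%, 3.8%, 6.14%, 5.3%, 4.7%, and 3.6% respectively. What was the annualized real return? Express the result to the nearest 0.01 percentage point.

-0.90%

Cumulative inflation factor: 1.074 × 1.050 × 1.038 × 1.0614 × 1.053 × 1.047 × 1.036 ≈ 1.41907.
Nominal growth factor: 1.33196. Real growth factor = 1.33196 / 1.41907 ≈ 0.93861.
Annualized: 0.93861^(1/7) − 1 ≈ -0.00901.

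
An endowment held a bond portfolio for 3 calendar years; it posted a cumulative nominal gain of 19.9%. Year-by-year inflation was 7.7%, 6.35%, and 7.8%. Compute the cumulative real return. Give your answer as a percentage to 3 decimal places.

Cumulative inflation factor: 1.077 × 1.0635 × 1.078 ≈ 1.23473.
Nominal growth factor: 1.19900. Real growth factor = 1.19900 / 1.23473 ≈ 0.97106.
Total real return ≈ -2.8937%.

-2.894%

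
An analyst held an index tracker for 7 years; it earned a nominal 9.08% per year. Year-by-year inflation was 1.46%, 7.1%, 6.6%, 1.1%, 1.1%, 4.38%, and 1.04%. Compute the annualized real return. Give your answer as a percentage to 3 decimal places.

Cumulative inflation factor: 1.0146 × 1.071 × 1.066 × 1.011 × 1.011 × 1.0438 × 1.0104 ≈ 1.24869.
Nominal growth factor: 1.83745. Real growth factor = 1.83745 / 1.24869 ≈ 1.47150.
Annualized: 1.47150^(1/7) − 1 ≈ 0.05673.

5.673%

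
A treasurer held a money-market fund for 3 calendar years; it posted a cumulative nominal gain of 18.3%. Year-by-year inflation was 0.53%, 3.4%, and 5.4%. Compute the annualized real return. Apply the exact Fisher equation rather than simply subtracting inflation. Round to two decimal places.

Cumulative inflation factor: 1.0053 × 1.034 × 1.054 ≈ 1.09561.
Nominal growth factor: 1.18300. Real growth factor = 1.18300 / 1.09561 ≈ 1.07976.
Annualized: 1.07976^(1/3) − 1 ≈ 0.02591.

2.59%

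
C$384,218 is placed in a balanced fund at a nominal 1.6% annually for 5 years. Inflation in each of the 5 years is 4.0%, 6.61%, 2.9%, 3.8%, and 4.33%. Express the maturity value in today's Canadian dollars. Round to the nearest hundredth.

Nominal value at maturity: C$384,218 × (1 + 1.6%)^5 ≈ C$415,954.90.
Price-level factor over 5 years: 1.040 × 1.0661 × 1.029 × 1.038 × 1.0433 ≈ 1.2355297818.
Dividing the nominal maturity value by the price-level factor gives the value in today's money.

C$336,661.17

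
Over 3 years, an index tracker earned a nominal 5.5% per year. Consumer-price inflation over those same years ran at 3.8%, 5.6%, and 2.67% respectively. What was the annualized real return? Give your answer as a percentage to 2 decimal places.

1.43%

Cumulative inflation factor: 1.038 × 1.056 × 1.0267 ≈ 1.12539.
Nominal growth factor: 1.17424. Real growth factor = 1.17424 / 1.12539 ≈ 1.04340.
Annualized: 1.04340^(1/3) − 1 ≈ 0.01426.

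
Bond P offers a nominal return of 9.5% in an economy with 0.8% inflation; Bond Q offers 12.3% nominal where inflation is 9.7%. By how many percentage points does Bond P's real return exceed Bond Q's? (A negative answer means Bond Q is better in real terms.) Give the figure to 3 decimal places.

Bond P real return: 1.095/1.008 − 1 = 8.6310%.
Bond Q real return: 1.123/1.097 − 1 = 2.3701%.
Difference: 8.6310 − 2.3701 = 6.2609 pp.

6.261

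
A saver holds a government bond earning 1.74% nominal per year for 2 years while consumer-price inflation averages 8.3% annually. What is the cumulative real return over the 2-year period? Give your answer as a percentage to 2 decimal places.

The annual real rate is (1+1.74%)/(1+8.3%) − 1 = -6.0572%.
Compounded over 2 years: (1 + -0.060572)^2 − 1 ≈ -0.11748.

-11.75%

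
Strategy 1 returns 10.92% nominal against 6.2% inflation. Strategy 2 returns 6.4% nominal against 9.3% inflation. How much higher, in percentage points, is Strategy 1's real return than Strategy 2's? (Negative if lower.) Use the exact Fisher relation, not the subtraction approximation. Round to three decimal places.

7.098

Strategy 1 real return: 1.1092/1.062 − 1 = 4.4444%.
Strategy 2 real return: 1.064/1.093 − 1 = -2.6532%.
Difference: 4.4444 − (-2.6532) = 7.0976 pp.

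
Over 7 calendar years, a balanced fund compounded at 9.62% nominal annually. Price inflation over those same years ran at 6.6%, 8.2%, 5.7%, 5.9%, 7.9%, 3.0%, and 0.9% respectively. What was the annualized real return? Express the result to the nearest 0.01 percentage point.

Cumulative inflation factor: 1.066 × 1.082 × 1.057 × 1.059 × 1.079 × 1.030 × 1.009 ≈ 1.44779.
Nominal growth factor: 1.90208. Real growth factor = 1.90208 / 1.44779 ≈ 1.31378.
Annualized: 1.31378^(1/7) − 1 ≈ 0.03976.

3.98%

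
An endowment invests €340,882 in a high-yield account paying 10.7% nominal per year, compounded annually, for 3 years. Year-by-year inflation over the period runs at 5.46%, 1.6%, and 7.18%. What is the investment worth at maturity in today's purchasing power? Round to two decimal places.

€402,672.25

Nominal value at maturity: €340,882 × (1 + 10.7%)^3 ≈ €462,430.99.
Price-level factor over 3 years: 1.0546 × 1.016 × 1.0718 ≈ 1.1484054045.
The maturity value deflated by that factor is the answer in today's purchasing power.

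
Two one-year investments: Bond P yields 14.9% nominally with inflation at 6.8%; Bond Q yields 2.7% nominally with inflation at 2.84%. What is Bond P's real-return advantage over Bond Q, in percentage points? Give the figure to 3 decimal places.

Bond P real return: 1.149/1.068 − 1 = 7.5843%.
Bond Q real return: 1.027/1.0284 − 1 = -0.1361%.
Difference: 7.5843 − (-0.1361) = 7.7204 pp.

7.720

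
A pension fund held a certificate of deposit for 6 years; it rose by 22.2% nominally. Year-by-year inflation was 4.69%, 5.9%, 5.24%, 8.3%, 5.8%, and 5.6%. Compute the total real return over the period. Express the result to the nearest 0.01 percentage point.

-13.44%

Cumulative inflation factor: 1.0469 × 1.059 × 1.0524 × 1.083 × 1.058 × 1.056 ≈ 1.41176.
Nominal growth factor: 1.22200. Real growth factor = 1.22200 / 1.41176 ≈ 0.86559.
Total real return ≈ -13.4412%.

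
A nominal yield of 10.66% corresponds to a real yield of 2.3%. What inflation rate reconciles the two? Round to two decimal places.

8.17%

From (1+r_nom) = (1+r_real)(1+π), we get 1+π = (1 + 10.66%)/(1 + 2.3%) = 1.1066/1.023 ≈ 1.08172.
So π ≈ 8.1720%.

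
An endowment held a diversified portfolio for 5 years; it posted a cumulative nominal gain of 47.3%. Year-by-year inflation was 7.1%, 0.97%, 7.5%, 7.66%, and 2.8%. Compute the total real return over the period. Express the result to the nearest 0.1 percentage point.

Cumulative inflation factor: 1.071 × 1.0097 × 1.075 × 1.0766 × 1.028 ≈ 1.28658.
Nominal growth factor: 1.47300. Real growth factor = 1.47300 / 1.28658 ≈ 1.14489.
Total real return ≈ 14.4893%.

14.5%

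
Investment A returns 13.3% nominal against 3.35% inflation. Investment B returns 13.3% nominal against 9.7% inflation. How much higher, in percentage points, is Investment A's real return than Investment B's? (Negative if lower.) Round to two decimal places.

6.35

Investment A real return: 1.133/1.0335 − 1 = 9.627%.
Investment B real return: 1.133/1.097 − 1 = 3.282%.
Difference: 9.627 − 3.282 = 6.345 pp.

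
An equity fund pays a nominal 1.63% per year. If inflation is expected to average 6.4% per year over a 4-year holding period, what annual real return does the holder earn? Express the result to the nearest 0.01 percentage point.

With constant rates the annual real return is the same each year: (1+1.63%)/(1+6.4%) − 1 = -0.04483.

-4.48%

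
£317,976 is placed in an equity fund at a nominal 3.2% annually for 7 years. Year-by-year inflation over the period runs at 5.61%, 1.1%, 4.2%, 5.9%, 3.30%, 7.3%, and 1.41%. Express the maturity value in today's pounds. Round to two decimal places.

£299,330.88

Nominal value at maturity: £317,976 × (1 + 3.2%)^7 ≈ £396,416.96.
Price-level factor over 7 years: 1.0561 × 1.011 × 1.042 × 1.059 × 1.0330 × 1.073 × 1.0141 ≈ 1.3243436804.
Dividing the nominal maturity value by the price-level factor gives the value in today's money.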